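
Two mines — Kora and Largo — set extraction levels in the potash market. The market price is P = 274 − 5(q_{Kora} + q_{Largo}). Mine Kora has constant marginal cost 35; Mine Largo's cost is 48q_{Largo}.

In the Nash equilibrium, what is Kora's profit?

Mine Kora's profit: π = q_{Kora}(274 − 5(q_{Kora} + q_{Largo})) − 35q_{Kora}.
∂π/∂q_{Kora} = 239 − 10q_{Kora} − 5q_{Largo} = 0, so q_{Kora} = 23.9 − 0.5q_{Largo}.
By the same steps for Largo: q_{Largo} = 22.6 − 0.5q_{Kora}.
Plugging q_{Largo} into Kora's best response: q_{Kora} = 23.9 − 0.5(22.6 − 0.5q_{Kora}) ⇒ 0.75q_{Kora} = 12.6, so q_{Kora} = 16.8.
Then q_{Largo} = 22.6 − 0.5·16.8 = 14.2.
Price P = 274 − 5·31 = 119.
Kora's profit: (119 − 35)·16.8 = 1411.2.

1411.2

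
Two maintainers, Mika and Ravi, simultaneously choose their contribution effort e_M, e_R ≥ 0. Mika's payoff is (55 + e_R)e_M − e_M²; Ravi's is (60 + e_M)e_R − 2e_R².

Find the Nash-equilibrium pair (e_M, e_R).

Expanding Mika's payoff: 55e_M + e_Re_M − e_M².
∂π/∂e_M = 55 + e_R − 2e_M = 0, so e_M = 27.5 + 0.5e_R.
Likewise for Ravi: e_R = 15 + 0.25e_M.
Substituting the second reaction function into the first: e_M = 27.5 + 0.5(15 + 0.25e_M), which gives 0.875e_M = 35 ⇒ e_M = 40.
Then e_R = 15 + 0.25·40 = 25.

40, 25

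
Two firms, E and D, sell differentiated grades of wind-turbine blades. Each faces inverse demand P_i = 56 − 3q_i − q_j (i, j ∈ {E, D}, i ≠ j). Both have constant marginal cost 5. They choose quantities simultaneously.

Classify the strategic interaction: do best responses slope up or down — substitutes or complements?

strategic substitutes

Firm E's profit: π = q_E(56 − 3q_E − q_D) − 5q_E.
∂π/∂q_E = 51 − 6q_E − q_D = 0 ⇒ q_E = 8.5 − (1/6)q_D.
The best-response slope dq_E/dq_D = −1/6 < 0: the reaction function is downward-sloping, so the choices are strategic substitutes.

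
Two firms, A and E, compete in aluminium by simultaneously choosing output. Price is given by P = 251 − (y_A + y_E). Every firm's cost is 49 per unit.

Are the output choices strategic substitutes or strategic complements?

strategic substitutes

Firm A's profit: π = y_A(251 − (y_A + y_E)) − 49y_A.
∂π/∂y_A = 202 − 2y_A − y_E = 0, so y_A = 101 − 0.5y_E.
The best-response slope dy_A/dy_E = −0.5 < 0: the reaction function is downward-sloping, so the choices are strategic substitutes.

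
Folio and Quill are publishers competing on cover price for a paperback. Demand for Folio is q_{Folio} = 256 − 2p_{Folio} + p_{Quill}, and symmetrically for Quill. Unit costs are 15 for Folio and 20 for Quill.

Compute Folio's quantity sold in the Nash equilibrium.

Folio's profit: π = (p_{Folio} − 15)(256 − 2p_{Folio} + p_{Quill}).
∂π/∂p_{Folio} = 286 − 4p_{Folio} + p_{Quill} = 0 ⇒ p_{Folio} = 71.5 + 0.25p_{Quill}.
Similarly p_{Quill} = 74 + 0.25p_{Folio}.
Solving the two reaction functions simultaneously: (1 − (0.25)(0.25))p_{Folio} = 71.5 + 0.25·74, so 0.9375p_{Folio} = 90 and p_{Folio} = 96.
Then p_{Quill} = 74 + 0.25·96 = 98.
q_{Folio} = 256 − 2·96 + 98 = 162.

162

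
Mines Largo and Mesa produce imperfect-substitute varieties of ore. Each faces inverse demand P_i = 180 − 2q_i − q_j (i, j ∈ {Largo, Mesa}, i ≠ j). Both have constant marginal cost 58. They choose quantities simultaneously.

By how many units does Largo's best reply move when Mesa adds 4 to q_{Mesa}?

Mine Largo's profit: π = q_{Largo}(180 − 2q_{Largo} − q_{Mesa}) − 58q_{Largo}.
∂π/∂q_{Largo} = 122 − 4q_{Largo} − q_{Mesa} = 0 ⇒ q_{Largo} = 30.5 − 0.25q_{Mesa}.
The reaction-function slope is −0.25, so a 4-unit rise in q_{Mesa} moves q_{Largo} by −0.25 × 4 = −1. Largo's best response falls — the actions are strategic substitutes.

-1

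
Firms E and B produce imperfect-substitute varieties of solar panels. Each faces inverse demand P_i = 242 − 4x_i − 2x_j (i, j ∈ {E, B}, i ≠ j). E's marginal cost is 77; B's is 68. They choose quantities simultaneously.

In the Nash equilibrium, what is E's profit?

1049.76

Firm E's profit: π = x_E(242 − 4x_E − 2x_B) − 77x_E.
∂π/∂x_E = 165 − 8x_E − 2x_B = 0 ⇒ x_E = 20.625 − 0.25x_B.
Similarly x_B = 21.75 − 0.25x_E.
Plugging x_B into E's best response: x_E = 20.625 − 0.25(21.75 − 0.25x_E) ⇒ 0.9375x_E = 15.1875, so x_E = 16.2.
Then x_B = 21.75 − 0.25·16.2 = 17.7.
P_E = 242 − 4·16.2 − 2·17.7 = 141.8.
Profit = (141.8 − 77)·16.2 = 1049.76.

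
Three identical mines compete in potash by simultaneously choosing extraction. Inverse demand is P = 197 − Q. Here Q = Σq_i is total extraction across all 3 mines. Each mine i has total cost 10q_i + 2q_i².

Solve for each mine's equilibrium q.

23.375

A representative mine's profit is π_i = q_i(197 − Q) − 10q_i − 2q_i², with Q = q_i + Σ_{j≠i} q_j.
First-order condition: 187 − 6q_i − Σ_{j≠i} q_j = 0.
Imposing symmetry (q_j = q for all j) turns Σ_{j≠i} q_j into 2q, so 187 = 8q and q = 23.375.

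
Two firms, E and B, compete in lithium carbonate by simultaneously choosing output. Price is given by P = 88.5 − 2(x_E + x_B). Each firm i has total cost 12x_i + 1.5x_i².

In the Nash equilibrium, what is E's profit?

252.875

Firm E's profit: π = x_E(88.5 − 2(x_E + x_B)) − 12x_E − 1.5x_E².
∂π/∂x_E = 76.5 − 7x_E − 2x_B = 0, so x_E = 153/14 − (2/7)x_B.
Setting x_E = x_B in the reaction function: x_E = 153/14 − (2/7)x_E, so x_E = (153/14) / (9/7) = 8.5.
Price P = 88.5 − 2·17 = 54.5.
E's profit: (54.5 − 12)·8.5 − 1.5(8.5)² = 252.875.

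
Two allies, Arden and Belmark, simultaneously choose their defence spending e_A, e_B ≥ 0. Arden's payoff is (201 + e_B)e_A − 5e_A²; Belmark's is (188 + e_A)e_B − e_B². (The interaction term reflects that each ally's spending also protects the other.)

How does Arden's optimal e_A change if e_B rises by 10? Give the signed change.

Expanding Arden's payoff: 201e_A + e_Be_A − 5e_A².
∂π/∂e_A = 201 + e_B − 10e_A = 0, so e_A = 20.1 + 0.1e_B.
The reaction-function slope is 0.1, so a 10-unit rise in e_B moves e_A by 0.1 × 10 = 1. Arden's best response rises — the actions are strategic complements.

1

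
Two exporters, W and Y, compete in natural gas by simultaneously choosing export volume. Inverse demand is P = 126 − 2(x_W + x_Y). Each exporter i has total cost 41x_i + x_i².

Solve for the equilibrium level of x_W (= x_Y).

10.625

Exporter W's profit: π = x_W(126 − 2(x_W + x_Y)) − 41x_W − x_W².
∂π/∂x_W = 85 − 6x_W − 2x_Y = 0, so x_W = 85/6 − (1/3)x_Y.
Setting x_W = x_Y in the reaction function: x_W = 85/6 − (1/3)x_W, so x_W = (85/6) / (4/3) = 10.625.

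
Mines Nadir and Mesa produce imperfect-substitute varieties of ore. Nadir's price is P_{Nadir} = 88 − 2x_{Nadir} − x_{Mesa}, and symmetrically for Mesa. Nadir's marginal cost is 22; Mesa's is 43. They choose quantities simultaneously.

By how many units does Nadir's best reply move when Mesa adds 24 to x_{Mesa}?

Mine Nadir's profit: π = x_{Nadir}(88 − 2x_{Nadir} − x_{Mesa}) − 22x_{Nadir}.
∂π/∂x_{Nadir} = 66 − 4x_{Nadir} − x_{Mesa} = 0 ⇒ x_{Nadir} = 16.5 − 0.25x_{Mesa}.
The reaction-function slope is −0.25, so a 24-unit rise in x_{Mesa} moves x_{Nadir} by −0.25 × 24 = −6. Nadir's best response falls — the actions are strategic substitutes.

-6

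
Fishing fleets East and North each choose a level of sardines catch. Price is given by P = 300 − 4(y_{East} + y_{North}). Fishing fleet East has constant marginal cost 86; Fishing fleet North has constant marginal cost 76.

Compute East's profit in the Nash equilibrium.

1156

Fishing fleet East's profit: π = y_{East}(300 − 4(y_{East} + y_{North})) − 86y_{East}.
∂π/∂y_{East} = 214 − 8y_{East} − 4y_{North} = 0, so y_{East} = 26.75 − 0.5y_{North}.
By the same steps for North: y_{North} = 28 − 0.5y_{East}.
Plugging y_{North} into East's best response: y_{East} = 26.75 − 0.5(28 − 0.5y_{East}) ⇒ 0.75y_{East} = 12.75, so y_{East} = 17.
Then y_{North} = 28 − 0.5·17 = 19.5.
Price P = 300 − 4·36.5 = 154.
East's profit: (154 − 86)·17 = 1156.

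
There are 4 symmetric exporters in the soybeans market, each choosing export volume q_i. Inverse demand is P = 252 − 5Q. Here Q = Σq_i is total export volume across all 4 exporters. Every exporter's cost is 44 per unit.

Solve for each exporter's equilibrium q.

8.32

A representative exporter's profit is π_i = q_i(252 − 5Q) − 44q_i, with Q = q_i + Σ_{j≠i} q_j.
First-order condition: 208 − 10q_i − 5Σ_{j≠i} q_j = 0.
With identical exporters, set every q_j = q: then 208 − 10q − 15q = 0, i.e. q = 208/25 = 8.32.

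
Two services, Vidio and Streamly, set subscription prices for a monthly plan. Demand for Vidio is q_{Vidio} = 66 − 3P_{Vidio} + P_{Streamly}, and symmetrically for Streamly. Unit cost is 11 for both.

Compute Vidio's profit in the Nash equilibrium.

Vidio's profit: π = (P_{Vidio} − 11)(66 − 3P_{Vidio} + P_{Streamly}).
∂π/∂P_{Vidio} = 99 − 6P_{Vidio} + P_{Streamly} = 0 ⇒ P_{Vidio} = 16.5 + (1/6)P_{Streamly}.
Setting P_{Vidio} = P_{Streamly} in the reaction function: P_{Vidio} = 16.5 + (1/6)P_{Vidio}, so P_{Vidio} = 16.5 / (5/6) = 19.8.
q_{Vidio} = 66 − 3·19.8 + 19.8 = 26.4.
Profit = (19.8 − 11)·26.4 = 232.32.

232.32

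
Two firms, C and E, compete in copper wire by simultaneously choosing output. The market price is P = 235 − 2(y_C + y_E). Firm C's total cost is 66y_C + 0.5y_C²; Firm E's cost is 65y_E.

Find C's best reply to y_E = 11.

Firm C's profit: π = y_C(235 − 2(y_C + y_E)) − 66y_C − 0.5y_C².
∂π/∂y_C = 169 − 5y_C − 2y_E = 0, so y_C = 33.8 − 0.4y_E.
At y_E = 11: y_C = 33.8 − 0.4·11 = 29.4.

29.4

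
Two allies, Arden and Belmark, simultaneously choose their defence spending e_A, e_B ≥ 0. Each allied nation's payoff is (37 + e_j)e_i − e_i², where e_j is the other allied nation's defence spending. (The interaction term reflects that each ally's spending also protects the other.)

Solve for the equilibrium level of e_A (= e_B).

Arden's payoff is (37 + e_B)e_A − e_A².
∂π/∂e_A = 37 + e_B − 2e_A = 0, so e_A = 18.5 + 0.5e_B.
By symmetry e_B = e_A; substituting into the reaction function, 0.5e_A = 18.5 and e_A = 37.

37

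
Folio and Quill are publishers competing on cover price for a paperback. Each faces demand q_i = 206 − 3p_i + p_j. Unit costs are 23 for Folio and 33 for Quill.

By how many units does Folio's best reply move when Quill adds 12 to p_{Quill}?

Folio's profit: π = (p_{Folio} − 23)(206 − 3p_{Folio} + p_{Quill}).
∂π/∂p_{Folio} = 275 − 6p_{Folio} + p_{Quill} = 0 ⇒ p_{Folio} = 275/6 + (1/6)p_{Quill}.
The reaction-function slope is 1/6, so a 12-unit rise in p_{Quill} moves p_{Folio} by 1/6 × 12 = 2. Folio's best response rises — the actions are strategic complements.

2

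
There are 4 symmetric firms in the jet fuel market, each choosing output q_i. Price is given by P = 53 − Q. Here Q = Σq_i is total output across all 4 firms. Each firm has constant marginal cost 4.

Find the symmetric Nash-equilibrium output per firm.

A representative firm's profit is π_i = q_i(53 − Q) − 4q_i, with Q = q_i + Σ_{j≠i} q_j.
First-order condition: 49 − 2q_i − Σ_{j≠i} q_j = 0.
In a symmetric equilibrium every firm chooses the same q, so Σ_{j≠i} q_j = 3q. The condition becomes 49 − 5q = 0, giving q = 49/5 = 9.8.

9.8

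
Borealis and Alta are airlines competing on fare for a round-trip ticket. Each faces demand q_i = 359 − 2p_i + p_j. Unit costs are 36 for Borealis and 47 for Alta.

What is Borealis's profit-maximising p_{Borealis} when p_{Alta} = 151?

Borealis's profit: π = (p_{Borealis} − 36)(359 − 2p_{Borealis} + p_{Alta}).
∂π/∂p_{Borealis} = 431 − 4p_{Borealis} + p_{Alta} = 0 ⇒ p_{Borealis} = 107.75 + 0.25p_{Alta}.
At p_{Alta} = 151: p_{Borealis} = 107.75 + 0.25·151 = 145.5.

145.5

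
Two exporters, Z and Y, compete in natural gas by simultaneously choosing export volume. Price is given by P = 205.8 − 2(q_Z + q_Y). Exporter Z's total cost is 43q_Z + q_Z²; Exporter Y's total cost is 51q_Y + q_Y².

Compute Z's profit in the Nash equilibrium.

Exporter Z's profit: π = q_Z(205.8 − 2(q_Z + q_Y)) − 43q_Z − q_Z².
∂π/∂q_Z = 162.8 − 6q_Z − 2q_Y = 0, so q_Z = 407/15 − (1/3)q_Y.
By the same steps for Y: q_Y = 25.8 − (1/3)q_Z.
Solving the two reaction functions simultaneously: (1 − (−1/3)(−1/3))q_Z = 407/15 − (1/3)·25.8, so (8/9)q_Z = 278/15 and q_Z = 20.85.
Then q_Y = 25.8 − (1/3)·20.85 = 18.85.
Price P = 205.8 − 2·39.7 = 126.4.
Z's profit: (126.4 − 43)·20.85 − (20.85)² = 1304.1675.

1304.1675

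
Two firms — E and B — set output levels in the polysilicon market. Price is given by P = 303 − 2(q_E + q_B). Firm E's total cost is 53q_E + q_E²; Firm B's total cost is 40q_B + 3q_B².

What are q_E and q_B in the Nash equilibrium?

Firm E's profit: π = q_E(303 − 2(q_E + q_B)) − 53q_E − q_E².
∂π/∂q_E = 250 − 6q_E − 2q_B = 0, so q_E = 125/3 − (1/3)q_B.
For B: ∂π/∂q_B = 263 − 10q_B − 2q_E = 0 ⇒ q_B = 26.3 − 0.2q_E.
Substituting the second reaction function into the first: q_E = 125/3 − (1/3)(26.3 − 0.2q_E), which gives (14/15)q_E = 32.9 ⇒ q_E = 35.25.
Then q_B = 26.3 − 0.2·35.25 = 19.25.

35.25, 19.25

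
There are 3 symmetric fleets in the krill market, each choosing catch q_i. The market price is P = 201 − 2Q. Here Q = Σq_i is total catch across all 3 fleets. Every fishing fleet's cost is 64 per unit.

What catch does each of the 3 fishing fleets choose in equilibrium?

17.125

A representative fishing fleet's profit is π_i = q_i(201 − 2Q) − 64q_i, with Q = q_i + Σ_{j≠i} q_j.
First-order condition: 137 − 4q_i − 2Σ_{j≠i} q_j = 0.
In a symmetric equilibrium every fishing fleet chooses the same q, so Σ_{j≠i} q_j = 2q. The condition becomes 137 − 8q = 0, giving q = 137/8 = 17.125.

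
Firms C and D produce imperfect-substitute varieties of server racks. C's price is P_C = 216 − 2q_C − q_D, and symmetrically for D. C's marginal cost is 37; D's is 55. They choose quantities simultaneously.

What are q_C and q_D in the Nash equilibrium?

37, 31

Firm C's profit: π = q_C(216 − 2q_C − q_D) − 37q_C.
∂π/∂q_C = 179 − 4q_C − q_D = 0 ⇒ q_C = 44.75 − 0.25q_D.
Similarly q_D = 40.25 − 0.25q_C.
Substituting the second reaction function into the first: q_C = 44.75 − 0.25(40.25 − 0.25q_C), which gives 0.9375q_C = 34.6875 ⇒ q_C = 37.
Then q_D = 40.25 − 0.25·37 = 31.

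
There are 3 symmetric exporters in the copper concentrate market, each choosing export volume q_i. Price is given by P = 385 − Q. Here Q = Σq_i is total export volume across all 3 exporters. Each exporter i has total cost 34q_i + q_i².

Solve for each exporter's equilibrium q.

A representative exporter's profit is π_i = q_i(385 − Q) − 34q_i − q_i², with Q = q_i + Σ_{j≠i} q_j.
First-order condition: 351 − 4q_i − Σ_{j≠i} q_j = 0.
In a symmetric equilibrium every exporter chooses the same q, so Σ_{j≠i} q_j = 2q. The condition becomes 351 − 6q = 0, giving q = 351/6 = 58.5.

58.5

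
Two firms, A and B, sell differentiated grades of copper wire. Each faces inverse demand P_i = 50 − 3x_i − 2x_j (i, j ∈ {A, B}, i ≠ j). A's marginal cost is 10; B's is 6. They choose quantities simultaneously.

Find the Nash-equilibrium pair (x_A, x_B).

Firm A's profit: π = x_A(50 − 3x_A − 2x_B) − 10x_A.
∂π/∂x_A = 40 − 6x_A − 2x_B = 0 ⇒ x_A = 20/3 − (1/3)x_B.
Similarly x_B = 22/3 − (1/3)x_A.
Substituting the second reaction function into the first: x_A = 20/3 − (1/3)(22/3 − (1/3)x_A), which gives (8/9)x_A = 38/9 ⇒ x_A = 4.75.
Then x_B = 22/3 − (1/3)·4.75 = 5.75.

4.75, 5.75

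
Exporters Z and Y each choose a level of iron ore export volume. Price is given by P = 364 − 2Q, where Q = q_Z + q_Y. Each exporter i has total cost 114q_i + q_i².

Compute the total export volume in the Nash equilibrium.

Exporter Z's profit: π = q_Z(364 − 2(q_Z + q_Y)) − 114q_Z − q_Z².
∂π/∂q_Z = 250 − 6q_Z − 2q_Y = 0, so q_Z = 125/3 − (1/3)q_Y.
The game is symmetric, so in equilibrium q_Y = q_Z: the reaction function gives (4/3)q_Z = 125/3, hence q_Z = 31.25.
Total export volume: 31.25 + 31.25 = 62.5.

62.5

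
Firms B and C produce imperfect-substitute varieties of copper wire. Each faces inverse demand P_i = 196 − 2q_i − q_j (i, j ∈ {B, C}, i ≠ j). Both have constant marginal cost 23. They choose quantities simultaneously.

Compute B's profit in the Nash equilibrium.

Firm B's profit: π = q_B(196 − 2q_B − q_C) − 23q_B.
∂π/∂q_B = 173 − 4q_B − q_C = 0 ⇒ q_B = 43.25 − 0.25q_C.
The game is symmetric, so in equilibrium q_C = q_B: the reaction function gives 1.25q_B = 43.25, hence q_B = 34.6.
P_B = 196 − 2·34.6 − 34.6 = 92.2.
Profit = (92.2 − 23)·34.6 = 2394.32.

2394.32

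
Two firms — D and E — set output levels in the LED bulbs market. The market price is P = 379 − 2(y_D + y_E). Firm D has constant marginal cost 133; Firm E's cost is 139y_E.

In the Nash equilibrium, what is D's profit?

3528

Firm D's profit: π = y_D(379 − 2(y_D + y_E)) − 133y_D.
∂π/∂y_D = 246 − 4y_D − 2y_E = 0, so y_D = 61.5 − 0.5y_E.
By the same steps for E: y_E = 60 − 0.5y_D.
Plugging y_E into D's best response: y_D = 61.5 − 0.5(60 − 0.5y_D) ⇒ 0.75y_D = 31.5, so y_D = 42.
Then y_E = 60 − 0.5·42 = 39.
Price P = 379 − 2·81 = 217.
D's profit: (217 − 133)·42 = 3528.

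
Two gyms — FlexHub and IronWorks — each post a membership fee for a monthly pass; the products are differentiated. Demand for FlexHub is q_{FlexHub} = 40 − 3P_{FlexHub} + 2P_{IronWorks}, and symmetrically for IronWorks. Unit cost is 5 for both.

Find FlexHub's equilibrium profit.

229.6875

FlexHub's profit: π = (P_{FlexHub} − 5)(40 − 3P_{FlexHub} + 2P_{IronWorks}).
∂π/∂P_{FlexHub} = 55 − 6P_{FlexHub} + 2P_{IronWorks} = 0 ⇒ P_{FlexHub} = 55/6 + (1/3)P_{IronWorks}.
The game is symmetric, so in equilibrium P_{IronWorks} = P_{FlexHub}: the reaction function gives (2/3)P_{FlexHub} = 55/6, hence P_{FlexHub} = 13.75.
q_{FlexHub} = 40 − 3·13.75 + 2·13.75 = 26.25.
Profit = (13.75 − 5)·26.25 = 229.6875.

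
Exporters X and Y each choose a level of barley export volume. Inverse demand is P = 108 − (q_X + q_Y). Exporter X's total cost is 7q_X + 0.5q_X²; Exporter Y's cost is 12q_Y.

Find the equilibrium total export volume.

58.6

Exporter X's profit: π = q_X(108 − (q_X + q_Y)) − 7q_X − 0.5q_X².
∂π/∂q_X = 101 − 3q_X − q_Y = 0, so q_X = 101/3 − (1/3)q_Y.
For Y: ∂π/∂q_Y = 96 − 2q_Y − q_X = 0 ⇒ q_Y = 48 − 0.5q_X.
Solving the two reaction functions simultaneously: (1 − (−1/3)(−0.5))q_X = 101/3 − (1/3)·48, so (5/6)q_X = 53/3 and q_X = 21.2.
Then q_Y = 48 − 0.5·21.2 = 37.4.
Total export volume: 21.2 + 37.4 = 58.6.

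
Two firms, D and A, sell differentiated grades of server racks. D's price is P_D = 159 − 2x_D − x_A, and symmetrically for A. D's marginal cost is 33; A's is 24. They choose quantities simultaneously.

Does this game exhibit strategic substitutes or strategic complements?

Firm D's profit: π = x_D(159 − 2x_D − x_A) − 33x_D.
∂π/∂x_D = 126 − 4x_D − x_A = 0 ⇒ x_D = 31.5 − 0.25x_A.
The best-response slope dx_D/dx_A = −0.25 < 0: the reaction function is downward-sloping, so the choices are strategic substitutes.

strategic substitutes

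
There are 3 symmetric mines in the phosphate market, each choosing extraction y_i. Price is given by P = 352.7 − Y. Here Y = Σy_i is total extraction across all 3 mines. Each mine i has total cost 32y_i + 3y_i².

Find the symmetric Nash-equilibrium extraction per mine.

32.07

A representative mine's profit is π_i = y_i(352.7 − Y) − 32y_i − 3y_i², with Y = y_i + Σ_{j≠i} y_j.
First-order condition: 320.7 − 8y_i − Σ_{j≠i} y_j = 0.
Imposing symmetry (y_j = y for all j) turns Σ_{j≠i} y_j into 2y, so 320.7 = 10y and y = 32.07.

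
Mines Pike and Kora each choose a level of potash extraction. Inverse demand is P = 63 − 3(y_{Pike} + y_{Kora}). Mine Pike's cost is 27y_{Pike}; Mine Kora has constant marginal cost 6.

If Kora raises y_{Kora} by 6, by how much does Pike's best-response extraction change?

Mine Pike's profit: π = y_{Pike}(63 − 3(y_{Pike} + y_{Kora})) − 27y_{Pike}.
∂π/∂y_{Pike} = 36 − 6y_{Pike} − 3y_{Kora} = 0, so y_{Pike} = 6 − 0.5y_{Kora}.
The reaction-function slope is −0.5, so a 6-unit rise in y_{Kora} moves y_{Pike} by −0.5 × 6 = −3. Pike's best response falls — the actions are strategic substitutes.

-3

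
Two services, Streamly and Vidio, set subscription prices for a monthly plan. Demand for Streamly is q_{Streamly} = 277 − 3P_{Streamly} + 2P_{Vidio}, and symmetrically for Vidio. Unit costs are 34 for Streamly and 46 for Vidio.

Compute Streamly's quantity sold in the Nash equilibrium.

Streamly's profit: π = (P_{Streamly} − 34)(277 − 3P_{Streamly} + 2P_{Vidio}).
∂π/∂P_{Streamly} = 379 − 6P_{Streamly} + 2P_{Vidio} = 0 ⇒ P_{Streamly} = 379/6 + (1/3)P_{Vidio}.
Similarly P_{Vidio} = 415/6 + (1/3)P_{Streamly}.
Plugging P_{Vidio} into Streamly's best response: P_{Streamly} = 379/6 + (1/3)(415/6 + (1/3)P_{Streamly}) ⇒ (8/9)P_{Streamly} = 776/9, so P_{Streamly} = 97.
Then P_{Vidio} = 415/6 + (1/3)·97 = 101.5.
q_{Streamly} = 277 − 3·97 + 2·101.5 = 189.

189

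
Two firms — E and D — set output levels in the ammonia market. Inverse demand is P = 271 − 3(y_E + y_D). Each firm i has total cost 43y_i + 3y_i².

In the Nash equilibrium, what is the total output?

Firm E's profit: π = y_E(271 − 3(y_E + y_D)) − 43y_E − 3y_E².
∂π/∂y_E = 228 − 12y_E − 3y_D = 0, so y_E = 19 − 0.25y_D.
By symmetry y_D = y_E; substituting into the reaction function, 1.25y_E = 19 and y_E = 15.2.
Total output: 15.2 + 15.2 = 30.4.

30.4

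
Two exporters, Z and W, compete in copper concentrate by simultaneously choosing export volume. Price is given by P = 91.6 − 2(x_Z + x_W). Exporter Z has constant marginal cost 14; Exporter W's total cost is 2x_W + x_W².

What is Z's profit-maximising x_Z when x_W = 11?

Exporter Z's profit: π = x_Z(91.6 − 2(x_Z + x_W)) − 14x_Z.
∂π/∂x_Z = 77.6 − 4x_Z − 2x_W = 0, so x_Z = 19.4 − 0.5x_W.
At x_W = 11: x_Z = 19.4 − 0.5·11 = 13.9.

13.9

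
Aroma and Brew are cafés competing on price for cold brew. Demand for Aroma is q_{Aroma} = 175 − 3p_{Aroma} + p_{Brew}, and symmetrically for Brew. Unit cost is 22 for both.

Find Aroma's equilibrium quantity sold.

78.6

Aroma's profit: π = (p_{Aroma} − 22)(175 − 3p_{Aroma} + p_{Brew}).
∂π/∂p_{Aroma} = 241 − 6p_{Aroma} + p_{Brew} = 0 ⇒ p_{Aroma} = 241/6 + (1/6)p_{Brew}.
By symmetry p_{Brew} = p_{Aroma}; substituting into the reaction function, (5/6)p_{Aroma} = 241/6 and p_{Aroma} = 48.2.
q_{Aroma} = 175 − 3·48.2 + 48.2 = 78.6.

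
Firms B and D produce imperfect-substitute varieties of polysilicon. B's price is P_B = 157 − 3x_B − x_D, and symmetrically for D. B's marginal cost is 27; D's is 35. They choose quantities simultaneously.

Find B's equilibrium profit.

1060.32

Firm B's profit: π = x_B(157 − 3x_B − x_D) − 27x_B.
∂π/∂x_B = 130 − 6x_B − x_D = 0 ⇒ x_B = 65/3 − (1/6)x_D.
Similarly x_D = 61/3 − (1/6)x_B.
Substituting the second reaction function into the first: x_B = 65/3 − (1/6)(61/3 − (1/6)x_B), which gives (35/36)x_B = 329/18 ⇒ x_B = 18.8.
Then x_D = 61/3 − (1/6)·18.8 = 17.2.
P_B = 157 − 3·18.8 − 17.2 = 83.4.
Profit = (83.4 − 27)·18.8 = 1060.32.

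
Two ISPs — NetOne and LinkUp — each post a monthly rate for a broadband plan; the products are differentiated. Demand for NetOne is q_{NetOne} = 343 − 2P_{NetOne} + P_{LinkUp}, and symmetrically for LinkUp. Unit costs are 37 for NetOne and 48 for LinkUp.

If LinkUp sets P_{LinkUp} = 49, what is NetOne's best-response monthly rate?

NetOne's profit: π = (P_{NetOne} − 37)(343 − 2P_{NetOne} + P_{LinkUp}).
∂π/∂P_{NetOne} = 417 − 4P_{NetOne} + P_{LinkUp} = 0 ⇒ P_{NetOne} = 104.25 + 0.25P_{LinkUp}.
At P_{LinkUp} = 49: P_{NetOne} = 104.25 + 0.25·49 = 116.5.

116.5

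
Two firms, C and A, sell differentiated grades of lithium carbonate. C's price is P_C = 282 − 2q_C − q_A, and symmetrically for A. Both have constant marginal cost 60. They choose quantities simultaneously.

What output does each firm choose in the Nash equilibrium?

44.4

Firm C's profit: π = q_C(282 − 2q_C − q_A) − 60q_C.
∂π/∂q_C = 222 − 4q_C − q_A = 0 ⇒ q_C = 55.5 − 0.25q_A.
By symmetry q_A = q_C; substituting into the reaction function, 1.25q_C = 55.5 and q_C = 44.4.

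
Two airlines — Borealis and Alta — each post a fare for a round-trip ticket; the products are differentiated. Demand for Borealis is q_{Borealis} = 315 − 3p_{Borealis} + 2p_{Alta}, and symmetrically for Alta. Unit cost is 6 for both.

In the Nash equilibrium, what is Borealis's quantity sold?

231.75

Borealis's profit: π = (p_{Borealis} − 6)(315 − 3p_{Borealis} + 2p_{Alta}).
∂π/∂p_{Borealis} = 333 − 6p_{Borealis} + 2p_{Alta} = 0 ⇒ p_{Borealis} = 55.5 + (1/3)p_{Alta}.
The game is symmetric, so in equilibrium p_{Alta} = p_{Borealis}: the reaction function gives (2/3)p_{Borealis} = 55.5, hence p_{Borealis} = 83.25.
q_{Borealis} = 315 − 3·83.25 + 2·83.25 = 231.75.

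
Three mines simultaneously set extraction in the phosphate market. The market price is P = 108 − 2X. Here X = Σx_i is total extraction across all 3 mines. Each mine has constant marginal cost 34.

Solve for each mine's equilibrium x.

9.25

A representative mine's profit is π_i = x_i(108 − 2X) − 34x_i, with X = x_i + Σ_{j≠i} x_j.
First-order condition: 74 − 4x_i − 2Σ_{j≠i} x_j = 0.
With identical mines, set every x_j = x: then 74 − 4x − 4x = 0, i.e. x = 74/8 = 9.25.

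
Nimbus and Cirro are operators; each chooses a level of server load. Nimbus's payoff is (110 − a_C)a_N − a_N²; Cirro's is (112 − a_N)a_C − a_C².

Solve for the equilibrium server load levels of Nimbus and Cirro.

36, 38

Expanding Nimbus's payoff: 110a_N − a_Ca_N − a_N².
∂π/∂a_N = 110 − a_C − 2a_N = 0, so a_N = 55 − 0.5a_C.
Likewise for Cirro: a_C = 56 − 0.5a_N.
Solving the two reaction functions simultaneously: (1 − (−0.5)(−0.5))a_N = 55 − 0.5·56, so 0.75a_N = 27 and a_N = 36.
Then a_C = 56 − 0.5·36 = 38.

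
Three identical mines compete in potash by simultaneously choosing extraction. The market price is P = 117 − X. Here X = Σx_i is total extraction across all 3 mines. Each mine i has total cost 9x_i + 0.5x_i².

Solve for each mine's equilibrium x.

21.6

A representative mine's profit is π_i = x_i(117 − X) − 9x_i − 0.5x_i², with X = x_i + Σ_{j≠i} x_j.
First-order condition: 108 − 3x_i − Σ_{j≠i} x_j = 0.
Imposing symmetry (x_j = x for all j) turns Σ_{j≠i} x_j into 2x, so 108 = 5x and x = 21.6.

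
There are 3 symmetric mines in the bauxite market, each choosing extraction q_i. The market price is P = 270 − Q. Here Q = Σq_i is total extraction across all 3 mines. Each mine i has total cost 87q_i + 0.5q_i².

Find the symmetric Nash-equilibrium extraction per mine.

A representative mine's profit is π_i = q_i(270 − Q) − 87q_i − 0.5q_i², with Q = q_i + Σ_{j≠i} q_j.
First-order condition: 183 − 3q_i − Σ_{j≠i} q_j = 0.
Imposing symmetry (q_j = q for all j) turns Σ_{j≠i} q_j into 2q, so 183 = 5q and q = 36.6.

36.6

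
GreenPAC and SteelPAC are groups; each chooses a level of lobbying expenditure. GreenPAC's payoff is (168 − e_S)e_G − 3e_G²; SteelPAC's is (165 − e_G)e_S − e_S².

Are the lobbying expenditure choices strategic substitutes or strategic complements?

Expanding GreenPAC's payoff: 168e_G − e_Se_G − 3e_G².
∂π/∂e_G = 168 − e_S − 6e_G = 0, so e_G = 28 − (1/6)e_S.
The best-response slope de_G/de_S = −1/6 < 0: the reaction function is downward-sloping, so the choices are strategic substitutes.

strategic substitutes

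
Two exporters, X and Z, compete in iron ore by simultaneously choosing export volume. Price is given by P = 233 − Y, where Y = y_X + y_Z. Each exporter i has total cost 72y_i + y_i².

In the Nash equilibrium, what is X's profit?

2073.68

Exporter X's profit: π = y_X(233 − (y_X + y_Z)) − 72y_X − y_X².
∂π/∂y_X = 161 − 4y_X − y_Z = 0, so y_X = 40.25 − 0.25y_Z.
By symmetry y_Z = y_X; substituting into the reaction function, 1.25y_X = 40.25 and y_X = 32.2.
Price P = 233 − 64.4 = 168.6.
X's profit: (168.6 − 72)·32.2 − (32.2)² = 2073.68.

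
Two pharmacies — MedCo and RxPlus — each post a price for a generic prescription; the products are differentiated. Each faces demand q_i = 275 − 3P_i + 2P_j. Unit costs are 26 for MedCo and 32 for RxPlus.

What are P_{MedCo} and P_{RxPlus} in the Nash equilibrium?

89.375, 91.625

MedCo's profit: π = (P_{MedCo} − 26)(275 − 3P_{MedCo} + 2P_{RxPlus}).
∂π/∂P_{MedCo} = 353 − 6P_{MedCo} + 2P_{RxPlus} = 0 ⇒ P_{MedCo} = 353/6 + (1/3)P_{RxPlus}.
Similarly P_{RxPlus} = 371/6 + (1/3)P_{MedCo}.
Substituting the second reaction function into the first: P_{MedCo} = 353/6 + (1/3)(371/6 + (1/3)P_{MedCo}), which gives (8/9)P_{MedCo} = 715/9 ⇒ P_{MedCo} = 89.375.
Then P_{RxPlus} = 371/6 + (1/3)·89.375 = 91.625.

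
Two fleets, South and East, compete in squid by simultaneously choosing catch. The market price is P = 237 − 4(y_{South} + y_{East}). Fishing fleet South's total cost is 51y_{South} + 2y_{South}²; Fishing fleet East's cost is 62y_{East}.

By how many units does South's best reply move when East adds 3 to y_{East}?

-1

Fishing fleet South's profit: π = y_{South}(237 − 4(y_{South} + y_{East})) − 51y_{South} − 2y_{South}².
∂π/∂y_{South} = 186 − 12y_{South} − 4y_{East} = 0, so y_{South} = 15.5 − (1/3)y_{East}.
The reaction-function slope is −1/3, so a 3-unit rise in y_{East} moves y_{South} by −1/3 × 3 = −1. South's best response falls — the actions are strategic substitutes.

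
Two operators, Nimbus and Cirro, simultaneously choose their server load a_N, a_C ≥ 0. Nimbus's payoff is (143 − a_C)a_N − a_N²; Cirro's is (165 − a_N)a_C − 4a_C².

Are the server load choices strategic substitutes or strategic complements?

Expanding Nimbus's payoff: 143a_N − a_Ca_N − a_N².
∂π/∂a_N = 143 − a_C − 2a_N = 0, so a_N = 71.5 − 0.5a_C.
The best-response slope da_N/da_C = −0.5 < 0: the reaction function is downward-sloping, so the choices are strategic substitutes.

strategic substitutes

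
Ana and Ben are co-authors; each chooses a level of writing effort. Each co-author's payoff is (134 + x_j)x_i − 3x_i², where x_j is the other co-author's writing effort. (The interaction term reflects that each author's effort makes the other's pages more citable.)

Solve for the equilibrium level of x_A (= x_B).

26.8

Ana's payoff is (134 + x_B)x_A − 3x_A².
∂π/∂x_A = 134 + x_B − 6x_A = 0, so x_A = 67/3 + (1/6)x_B.
Setting x_A = x_B in the reaction function: x_A = 67/3 + (1/6)x_A, so x_A = (67/3) / (5/6) = 26.8.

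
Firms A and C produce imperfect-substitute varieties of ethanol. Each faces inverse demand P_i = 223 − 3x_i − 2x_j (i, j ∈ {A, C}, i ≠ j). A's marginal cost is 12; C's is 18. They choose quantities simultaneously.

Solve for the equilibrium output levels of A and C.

Firm A's profit: π = x_A(223 − 3x_A − 2x_C) − 12x_A.
∂π/∂x_A = 211 − 6x_A − 2x_C = 0 ⇒ x_A = 211/6 − (1/3)x_C.
Similarly x_C = 205/6 − (1/3)x_A.
Substituting the second reaction function into the first: x_A = 211/6 − (1/3)(205/6 − (1/3)x_A), which gives (8/9)x_A = 214/9 ⇒ x_A = 26.75.
Then x_C = 205/6 − (1/3)·26.75 = 25.25.

26.75, 25.25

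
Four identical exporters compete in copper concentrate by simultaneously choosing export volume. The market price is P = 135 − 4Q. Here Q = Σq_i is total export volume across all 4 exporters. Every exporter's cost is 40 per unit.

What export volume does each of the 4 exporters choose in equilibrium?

A representative exporter's profit is π_i = q_i(135 − 4Q) − 40q_i, with Q = q_i + Σ_{j≠i} q_j.
First-order condition: 95 − 8q_i − 4Σ_{j≠i} q_j = 0.
With identical exporters, set every q_j = q: then 95 − 8q − 12q = 0, i.e. q = 95/20 = 4.75.

4.75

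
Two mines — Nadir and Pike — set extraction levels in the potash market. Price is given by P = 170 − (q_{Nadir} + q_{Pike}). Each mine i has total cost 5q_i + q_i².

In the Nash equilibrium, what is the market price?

104

Mine Nadir's profit: π = q_{Nadir}(170 − (q_{Nadir} + q_{Pike})) − 5q_{Nadir} − q_{Nadir}².
∂π/∂q_{Nadir} = 165 − 4q_{Nadir} − q_{Pike} = 0, so q_{Nadir} = 41.25 − 0.25q_{Pike}.
The game is symmetric, so in equilibrium q_{Pike} = q_{Nadir}: the reaction function gives 1.25q_{Nadir} = 41.25, hence q_{Nadir} = 33.
Equilibrium price: P = 170 − 66 = 104.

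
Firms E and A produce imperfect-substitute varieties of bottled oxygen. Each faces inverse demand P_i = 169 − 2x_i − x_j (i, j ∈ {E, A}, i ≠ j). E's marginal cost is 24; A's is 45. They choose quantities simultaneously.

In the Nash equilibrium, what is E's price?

84.8

Firm E's profit: π = x_E(169 − 2x_E − x_A) − 24x_E.
∂π/∂x_E = 145 − 4x_E − x_A = 0 ⇒ x_E = 36.25 − 0.25x_A.
Similarly x_A = 31 − 0.25x_E.
Plugging x_A into E's best response: x_E = 36.25 − 0.25(31 − 0.25x_E) ⇒ 0.9375x_E = 28.5, so x_E = 30.4.
Then x_A = 31 − 0.25·30.4 = 23.4.
P_E = 169 − 2·30.4 − 23.4 = 84.8.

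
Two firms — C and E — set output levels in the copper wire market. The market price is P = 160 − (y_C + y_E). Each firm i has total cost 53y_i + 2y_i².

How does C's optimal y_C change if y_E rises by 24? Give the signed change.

-4

Firm C's profit: π = y_C(160 − (y_C + y_E)) − 53y_C − 2y_C².
∂π/∂y_C = 107 − 6y_C − y_E = 0, so y_C = 107/6 − (1/6)y_E.
The reaction-function slope is −1/6, so a 24-unit rise in y_E moves y_C by −1/6 × 24 = −4. C's best response falls — the actions are strategic substitutes.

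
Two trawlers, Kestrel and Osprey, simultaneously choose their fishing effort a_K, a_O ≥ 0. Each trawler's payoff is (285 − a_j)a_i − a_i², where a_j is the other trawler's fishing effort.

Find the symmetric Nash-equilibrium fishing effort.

95

Kestrel's payoff is (285 − a_O)a_K − a_K².
∂π/∂a_K = 285 − a_O − 2a_K = 0, so a_K = 142.5 − 0.5a_O.
The game is symmetric, so in equilibrium a_O = a_K: the reaction function gives 1.5a_K = 142.5, hence a_K = 95.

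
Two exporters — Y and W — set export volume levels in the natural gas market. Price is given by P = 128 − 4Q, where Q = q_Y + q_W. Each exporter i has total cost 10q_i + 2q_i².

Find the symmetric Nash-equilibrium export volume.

7.375

Exporter Y's profit: π = q_Y(128 − 4(q_Y + q_W)) − 10q_Y − 2q_Y².
∂π/∂q_Y = 118 − 12q_Y − 4q_W = 0, so q_Y = 59/6 − (1/3)q_W.
By symmetry q_W = q_Y; substituting into the reaction function, (4/3)q_Y = 59/6 and q_Y = 7.375.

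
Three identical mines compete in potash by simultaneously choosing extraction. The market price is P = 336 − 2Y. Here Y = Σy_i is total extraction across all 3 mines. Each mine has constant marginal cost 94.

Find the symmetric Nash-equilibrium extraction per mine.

30.25

A representative mine's profit is π_i = y_i(336 − 2Y) − 94y_i, with Y = y_i + Σ_{j≠i} y_j.
First-order condition: 242 − 4y_i − 2Σ_{j≠i} y_j = 0.
With identical mines, set every y_j = y: then 242 − 4y − 4y = 0, i.e. y = 242/8 = 30.25.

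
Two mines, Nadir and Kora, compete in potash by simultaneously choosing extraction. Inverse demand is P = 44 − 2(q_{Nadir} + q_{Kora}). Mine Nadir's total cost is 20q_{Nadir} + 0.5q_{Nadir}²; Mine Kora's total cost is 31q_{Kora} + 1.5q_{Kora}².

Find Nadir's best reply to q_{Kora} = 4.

Mine Nadir's profit: π = q_{Nadir}(44 − 2(q_{Nadir} + q_{Kora})) − 20q_{Nadir} − 0.5q_{Nadir}².
∂π/∂q_{Nadir} = 24 − 5q_{Nadir} − 2q_{Kora} = 0, so q_{Nadir} = 4.8 − 0.4q_{Kora}.
At q_{Kora} = 4: q_{Nadir} = 4.8 − 0.4·4 = 3.2.

3.2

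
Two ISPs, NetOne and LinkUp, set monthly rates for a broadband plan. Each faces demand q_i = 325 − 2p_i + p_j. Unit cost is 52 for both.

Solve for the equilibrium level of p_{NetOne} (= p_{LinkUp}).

NetOne's profit: π = (p_{NetOne} − 52)(325 − 2p_{NetOne} + p_{LinkUp}).
∂π/∂p_{NetOne} = 429 − 4p_{NetOne} + p_{LinkUp} = 0 ⇒ p_{NetOne} = 107.25 + 0.25p_{LinkUp}.
The game is symmetric, so in equilibrium p_{LinkUp} = p_{NetOne}: the reaction function gives 0.75p_{NetOne} = 107.25, hence p_{NetOne} = 143.

143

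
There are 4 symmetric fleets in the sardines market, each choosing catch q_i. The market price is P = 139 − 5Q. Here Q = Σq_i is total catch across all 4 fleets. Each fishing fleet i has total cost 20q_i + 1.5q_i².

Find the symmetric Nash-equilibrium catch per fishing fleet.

4.25

A representative fishing fleet's profit is π_i = q_i(139 − 5Q) − 20q_i − 1.5q_i², with Q = q_i + Σ_{j≠i} q_j.
First-order condition: 119 − 13q_i − 5Σ_{j≠i} q_j = 0.
With identical fishing fleets, set every q_j = q: then 119 − 13q − 15q = 0, i.e. q = 119/28 = 4.25.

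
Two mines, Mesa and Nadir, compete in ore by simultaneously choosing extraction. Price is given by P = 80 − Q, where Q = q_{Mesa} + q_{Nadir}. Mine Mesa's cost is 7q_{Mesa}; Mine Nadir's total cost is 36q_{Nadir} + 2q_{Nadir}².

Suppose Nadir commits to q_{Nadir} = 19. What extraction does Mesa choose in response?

Mine Mesa's profit: π = q_{Mesa}(80 − (q_{Mesa} + q_{Nadir})) − 7q_{Mesa}.
∂π/∂q_{Mesa} = 73 − 2q_{Mesa} − q_{Nadir} = 0, so q_{Mesa} = 36.5 − 0.5q_{Nadir}.
At q_{Nadir} = 19: q_{Mesa} = 36.5 − 0.5·19 = 27.

27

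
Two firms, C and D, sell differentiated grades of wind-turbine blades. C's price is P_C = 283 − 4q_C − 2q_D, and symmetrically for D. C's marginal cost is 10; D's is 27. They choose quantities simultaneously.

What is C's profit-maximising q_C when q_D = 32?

26.125

Firm C's profit: π = q_C(283 − 4q_C − 2q_D) − 10q_C.
∂π/∂q_C = 273 − 8q_C − 2q_D = 0 ⇒ q_C = 34.125 − 0.25q_D.
At q_D = 32: q_C = 34.125 − 0.25·32 = 26.125.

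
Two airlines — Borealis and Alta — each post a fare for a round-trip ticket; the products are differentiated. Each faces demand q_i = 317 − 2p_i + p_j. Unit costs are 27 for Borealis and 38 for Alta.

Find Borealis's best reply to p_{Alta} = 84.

113.75

Borealis's profit: π = (p_{Borealis} − 27)(317 − 2p_{Borealis} + p_{Alta}).
∂π/∂p_{Borealis} = 371 − 4p_{Borealis} + p_{Alta} = 0 ⇒ p_{Borealis} = 92.75 + 0.25p_{Alta}.
At p_{Alta} = 84: p_{Borealis} = 92.75 + 0.25·84 = 113.75.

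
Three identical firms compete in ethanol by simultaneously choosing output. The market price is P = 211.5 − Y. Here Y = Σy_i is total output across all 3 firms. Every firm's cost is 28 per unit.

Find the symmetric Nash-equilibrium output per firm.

A representative firm's profit is π_i = y_i(211.5 − Y) − 28y_i, with Y = y_i + Σ_{j≠i} y_j.
First-order condition: 183.5 − 2y_i − Σ_{j≠i} y_j = 0.
In a symmetric equilibrium every firm chooses the same y, so Σ_{j≠i} y_j = 2y. The condition becomes 183.5 − 4y = 0, giving y = 183.5/4 = 45.875.

45.875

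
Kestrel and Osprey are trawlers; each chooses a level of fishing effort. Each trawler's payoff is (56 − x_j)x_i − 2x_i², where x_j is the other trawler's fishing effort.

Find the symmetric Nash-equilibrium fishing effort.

Kestrel's payoff is (56 − x_O)x_K − 2x_K².
∂π/∂x_K = 56 − x_O − 4x_K = 0, so x_K = 14 − 0.25x_O.
Setting x_K = x_O in the reaction function: x_K = 14 − 0.25x_K, so x_K = 14 / 1.25 = 11.2.

11.2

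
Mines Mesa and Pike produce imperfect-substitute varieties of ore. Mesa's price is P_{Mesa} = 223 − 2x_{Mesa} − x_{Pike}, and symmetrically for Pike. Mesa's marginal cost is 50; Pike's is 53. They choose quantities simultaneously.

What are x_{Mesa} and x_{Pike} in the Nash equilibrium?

34.8, 33.8

Mine Mesa's profit: π = x_{Mesa}(223 − 2x_{Mesa} − x_{Pike}) − 50x_{Mesa}.
∂π/∂x_{Mesa} = 173 − 4x_{Mesa} − x_{Pike} = 0 ⇒ x_{Mesa} = 43.25 − 0.25x_{Pike}.
Similarly x_{Pike} = 42.5 − 0.25x_{Mesa}.
Plugging x_{Pike} into Mesa's best response: x_{Mesa} = 43.25 − 0.25(42.5 − 0.25x_{Mesa}) ⇒ 0.9375x_{Mesa} = 32.625, so x_{Mesa} = 34.8.
Then x_{Pike} = 42.5 − 0.25·34.8 = 33.8.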